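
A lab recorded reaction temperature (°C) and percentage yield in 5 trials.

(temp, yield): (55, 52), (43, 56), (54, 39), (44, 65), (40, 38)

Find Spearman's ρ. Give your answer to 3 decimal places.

Rank temp: 5, 2, 4, 3, 1
Rank yield: 3, 4, 2, 5, 1
d = rank(temp) − rank(yield): 2, -2, 2, -2, 0; Σd² = 16
ρ = 1 − 6Σd² / [n(n²−1)] = 1 − 6×16 / (5×24) = 1 − 96/120 ≈ 0.200

0.200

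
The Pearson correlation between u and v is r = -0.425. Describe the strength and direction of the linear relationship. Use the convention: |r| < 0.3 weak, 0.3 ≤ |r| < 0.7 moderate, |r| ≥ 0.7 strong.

r = -0.425 < 0 so the relationship is negative.
|r| = 0.425, which falls in the moderate range.

moderate negative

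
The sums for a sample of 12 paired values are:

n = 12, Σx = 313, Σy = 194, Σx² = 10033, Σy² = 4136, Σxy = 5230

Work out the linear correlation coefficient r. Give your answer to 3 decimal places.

r = (nΣxy − ΣxΣy) / √[(nΣx² − (Σx)²)(nΣy² − (Σy)²)]
Numerator: 12×5230 − 313×194 = 2038
Denominator: √[(120396 − 97969)(49632 − 37636)] = √[22427 × 11996] = 16402.2648
r = 2038 / 16402.2648 ≈ 0.124

0.124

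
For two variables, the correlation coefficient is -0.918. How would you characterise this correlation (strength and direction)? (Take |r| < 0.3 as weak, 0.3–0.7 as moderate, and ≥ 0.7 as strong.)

r = -0.918 < 0 so the relationship is negative.
|r| = 0.918, which falls in the strong range.

strong negative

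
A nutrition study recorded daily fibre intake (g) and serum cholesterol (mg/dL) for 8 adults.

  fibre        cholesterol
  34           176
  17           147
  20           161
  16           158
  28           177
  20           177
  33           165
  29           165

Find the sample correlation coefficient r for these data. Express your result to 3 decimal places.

n = 8, Σx = 197, Σy = 1326, Σx² = 5215, Σy² = 220578, Σxy = 32957
nΣxy − ΣxΣy = 263656 − 261222 = 2434
nΣx² − (Σx)² = 41720 − 38809 = 2911; nΣy² − (Σy)² = 1764624 − 1758276 = 6348
r = 2434 / √(2911 × 6348) = 2434 / 4298.7240 ≈ 0.566

0.566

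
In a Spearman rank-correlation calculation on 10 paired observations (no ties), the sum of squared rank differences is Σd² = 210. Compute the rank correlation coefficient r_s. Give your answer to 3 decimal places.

-0.273

ρ = 1 − 6Σd² / [n(n²−1)] = 1 − 6×210 / (10×99)
  = 1 − 1260/990 = 1 − 1.2727 ≈ -0.273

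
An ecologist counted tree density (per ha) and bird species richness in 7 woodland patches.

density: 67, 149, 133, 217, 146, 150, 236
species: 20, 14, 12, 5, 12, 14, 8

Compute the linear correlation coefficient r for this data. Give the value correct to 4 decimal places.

-0.9275

n = 7, Σx = 1098, Σy = 85, Σx² = 190980, Σy² = 1169, Σxy = 11847
nΣxy − ΣxΣy = 82929 − 93330 = -10401
nΣx² − (Σx)² = 1336860 − 1205604 = 131256; nΣy² − (Σy)² = 8183 − 7225 = 958
r = -10401 / √(131256 × 958) = -10401 / 11213.5297 ≈ -0.9275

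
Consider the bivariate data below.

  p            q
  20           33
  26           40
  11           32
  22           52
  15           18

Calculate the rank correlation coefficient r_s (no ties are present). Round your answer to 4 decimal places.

0.8000

Rank p: 3, 5, 1, 4, 2
Rank q: 3, 4, 2, 5, 1
d = rank(p) − rank(q): 0, 1, -1, -1, 1; Σd² = 4
ρ = 1 − 6Σd² / [n(n²−1)] = 1 − 6×4 / (5×24) = 1 − 24/120 ≈ 0.8000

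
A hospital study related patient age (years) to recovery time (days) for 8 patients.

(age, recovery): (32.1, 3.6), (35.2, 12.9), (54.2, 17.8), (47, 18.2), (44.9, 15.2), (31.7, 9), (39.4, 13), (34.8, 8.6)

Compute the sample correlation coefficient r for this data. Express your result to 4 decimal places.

n = 8, Σx = 319.3, Σy = 98.3, Σx² = 13200.39, Σy² = 1382.45, Σxy = 4169.06
nΣxy − ΣxΣy = 33352.48 − 31387.19 = 1965.29
nΣx² − (Σx)² = 105603.12 − 101952.49 = 3650.63; nΣy² − (Σy)² = 11059.6 − 9662.89 = 1396.71
r = 1965.29 / √(3650.63 × 1396.71) = 1965.29 / 2258.0681 ≈ 0.8703

0.8703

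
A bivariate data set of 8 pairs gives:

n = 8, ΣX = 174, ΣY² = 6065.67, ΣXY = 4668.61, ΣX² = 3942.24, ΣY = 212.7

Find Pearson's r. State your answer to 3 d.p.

r = (nΣXY − ΣXΣY) / √[(nΣX² − (ΣX)²)(nΣY² − (ΣY)²)]
Numerator: 8×4668.61 − 174×212.7 = 339.08
Denominator: √[(31537.92 − 30276)(48525.36 − 45241.29)] = √[1261.92 × 3284.07] = 2035.7391
r = 339.08 / 2035.7391 ≈ 0.167

0.167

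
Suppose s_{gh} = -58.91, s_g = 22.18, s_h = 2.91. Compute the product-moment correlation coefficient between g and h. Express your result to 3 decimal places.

-0.913

r = Cov(g,h) / (s_g · s_h) = -58.91 / (22.18 × 2.91)
  = -58.91 / 64.5438 ≈ -0.913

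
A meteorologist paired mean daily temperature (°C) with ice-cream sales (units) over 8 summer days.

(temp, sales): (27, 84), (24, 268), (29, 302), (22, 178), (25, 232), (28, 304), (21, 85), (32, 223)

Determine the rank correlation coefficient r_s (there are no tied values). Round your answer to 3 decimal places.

Rank temp: 5, 3, 7, 2, 4, 6, 1, 8
Rank sales: 1, 6, 7, 3, 5, 8, 2, 4
d = rank(temp) − rank(sales): 4, -3, 0, -1, -1, -2, -1, 4; Σd² = 48
ρ = 1 − 6Σd² / [n(n²−1)] = 1 − 6×48 / (8×63) = 1 − 288/504 ≈ 0.429

0.429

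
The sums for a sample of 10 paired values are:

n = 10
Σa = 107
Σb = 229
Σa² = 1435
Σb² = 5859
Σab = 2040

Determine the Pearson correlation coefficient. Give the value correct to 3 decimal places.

-0.971

r = (nΣab − ΣaΣb) / √[(nΣa² − (Σa)²)(nΣb² − (Σb)²)]
Numerator: 10×2040 − 107×229 = -4103
Denominator: √[(14350 − 11449)(58590 − 52441)] = √[2901 × 6149] = 4223.5351
r = -4103 / 4223.5351 ≈ -0.971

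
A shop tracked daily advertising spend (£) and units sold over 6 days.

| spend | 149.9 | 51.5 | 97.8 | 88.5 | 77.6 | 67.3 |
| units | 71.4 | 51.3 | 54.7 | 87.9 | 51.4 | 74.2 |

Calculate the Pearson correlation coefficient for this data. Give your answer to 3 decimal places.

n = 6, Σx = 532.6, Σy = 390.9, Σx² = 53070.4, Σy² = 26595.75, Σxy = 35455.92
nΣxy − ΣxΣy = 212735.52 − 208193.34 = 4542.18
nΣx² − (Σx)² = 318422.4 − 283662.76 = 34759.64; nΣy² − (Σy)² = 159574.5 − 152802.81 = 6771.69
r = 4542.18 / √(34759.64 × 6771.69) = 4542.18 / 15342.1480 ≈ 0.296

0.296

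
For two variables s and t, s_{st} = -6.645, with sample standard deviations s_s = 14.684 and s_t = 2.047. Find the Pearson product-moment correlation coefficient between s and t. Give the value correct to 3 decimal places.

-0.221

r = Cov(s,t) / (s_s · s_t) = -6.645 / (14.684 × 2.047)
  = -6.645 / 30.0581 ≈ -0.221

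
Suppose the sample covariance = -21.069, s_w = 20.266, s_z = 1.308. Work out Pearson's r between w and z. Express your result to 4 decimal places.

r = Cov(w,z) / (s_w · s_z) = -21.069 / (20.266 × 1.308)
  = -21.069 / 26.5079 ≈ -0.7948

-0.7948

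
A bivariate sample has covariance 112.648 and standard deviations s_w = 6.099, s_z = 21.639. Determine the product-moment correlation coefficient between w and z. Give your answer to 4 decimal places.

r = Cov(w,z) / (s_w · s_z) = 112.648 / (6.099 × 21.639)
  = 112.648 / 131.9763 ≈ 0.8535

0.8535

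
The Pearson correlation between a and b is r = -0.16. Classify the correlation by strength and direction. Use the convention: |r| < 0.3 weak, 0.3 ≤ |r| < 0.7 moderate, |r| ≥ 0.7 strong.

r = -0.16 < 0 so the relationship is negative.
|r| = 0.16, which falls in the weak range.

weak negative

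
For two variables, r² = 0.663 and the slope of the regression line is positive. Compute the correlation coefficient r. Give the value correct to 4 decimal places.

|r| = √0.663 = 0.8142
The association is positive, so r = 0.8142.

0.8142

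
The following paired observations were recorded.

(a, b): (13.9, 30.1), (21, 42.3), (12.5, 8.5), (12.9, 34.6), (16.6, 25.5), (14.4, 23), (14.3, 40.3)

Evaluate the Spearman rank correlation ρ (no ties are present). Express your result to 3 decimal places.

Rank a: 3, 7, 1, 2, 6, 5, 4
Rank b: 4, 7, 1, 5, 3, 2, 6
d = rank(a) − rank(b): -1, 0, 0, -3, 3, 3, -2; Σd² = 32
ρ = 1 − 6Σd² / [n(n²−1)] = 1 − 6×32 / (7×48) = 1 − 192/336 ≈ 0.429

0.429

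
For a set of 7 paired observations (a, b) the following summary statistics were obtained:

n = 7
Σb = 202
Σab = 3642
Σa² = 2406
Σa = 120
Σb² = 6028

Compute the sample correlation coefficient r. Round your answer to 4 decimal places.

0.6802

r = (nΣab − ΣaΣb) / √[(nΣa² − (Σa)²)(nΣb² − (Σb)²)]
Numerator: 7×3642 − 120×202 = 1254
Denominator: √[(16842 − 14400)(42196 − 40804)] = √[2442 × 1392] = 1843.7093
r = 1254 / 1843.7093 ≈ 0.6802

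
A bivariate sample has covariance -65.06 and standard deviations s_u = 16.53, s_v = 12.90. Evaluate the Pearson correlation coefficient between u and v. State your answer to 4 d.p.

-0.3051

r = Cov(u,v) / (s_u · s_v) = -65.06 / (16.53 × 12.90)
  = -65.06 / 213.2370 ≈ -0.3051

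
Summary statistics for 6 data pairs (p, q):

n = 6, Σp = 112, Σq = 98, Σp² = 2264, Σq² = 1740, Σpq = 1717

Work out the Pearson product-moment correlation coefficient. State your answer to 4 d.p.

-0.7228

r = (nΣpq − ΣpΣq) / √[(nΣp² − (Σp)²)(nΣq² − (Σq)²)]
Numerator: 6×1717 − 112×98 = -674
Denominator: √[(13584 − 12544)(10440 − 9604)] = √[1040 × 836] = 932.4377
r = -674 / 932.4377 ≈ -0.7228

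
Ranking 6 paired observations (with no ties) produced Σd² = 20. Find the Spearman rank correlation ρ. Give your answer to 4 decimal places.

ρ = 1 − 6Σd² / [n(n²−1)] = 1 − 6×20 / (6×35)
  = 1 − 120/210 = 1 − 0.57143 ≈ 0.4286

0.4286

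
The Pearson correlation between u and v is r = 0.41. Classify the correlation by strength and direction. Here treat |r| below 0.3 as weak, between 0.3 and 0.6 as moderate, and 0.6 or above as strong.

moderate positive

r = 0.41 > 0 so the relationship is positive.
|r| = 0.41, which falls in the moderate range.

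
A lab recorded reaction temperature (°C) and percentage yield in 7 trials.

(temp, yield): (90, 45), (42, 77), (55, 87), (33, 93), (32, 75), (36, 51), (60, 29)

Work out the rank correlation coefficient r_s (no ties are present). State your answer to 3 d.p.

-0.536

Rank temp: 7, 4, 5, 2, 1, 3, 6
Rank yield: 2, 5, 6, 7, 4, 3, 1
d = rank(temp) − rank(yield): 5, -1, -1, -5, -3, 0, 5; Σd² = 86
ρ = 1 − 6Σd² / [n(n²−1)] = 1 − 6×86 / (7×48) = 1 − 516/336 ≈ -0.536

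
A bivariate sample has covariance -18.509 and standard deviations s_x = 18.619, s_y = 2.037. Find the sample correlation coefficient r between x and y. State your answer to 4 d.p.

-0.4880

r = Cov(x,y) / (s_x · s_y) = -18.509 / (18.619 × 2.037)
  = -18.509 / 37.9269 ≈ -0.4880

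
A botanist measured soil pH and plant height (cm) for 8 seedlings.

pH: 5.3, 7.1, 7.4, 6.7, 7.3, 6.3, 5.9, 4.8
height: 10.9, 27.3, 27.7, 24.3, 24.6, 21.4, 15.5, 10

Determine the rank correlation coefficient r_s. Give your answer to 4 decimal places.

Rank pH: 2, 6, 8, 5, 7, 4, 3, 1
Rank height: 2, 7, 8, 5, 6, 4, 3, 1
d = rank(pH) − rank(height): 0, -1, 0, 0, 1, 0, 0, 0; Σd² = 2
ρ = 1 − 6Σd² / [n(n²−1)] = 1 − 6×2 / (8×63) = 1 − 12/504 ≈ 0.9762

0.9762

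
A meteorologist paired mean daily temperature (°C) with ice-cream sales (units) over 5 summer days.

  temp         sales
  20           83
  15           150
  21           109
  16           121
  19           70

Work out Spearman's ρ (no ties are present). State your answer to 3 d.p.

-0.600

Rank temp: 4, 1, 5, 2, 3
Rank sales: 2, 5, 3, 4, 1
d = rank(temp) − rank(sales): 2, -4, 2, -2, 2; Σd² = 32
ρ = 1 − 6Σd² / [n(n²−1)] = 1 − 6×32 / (5×24) = 1 − 192/120 ≈ -0.600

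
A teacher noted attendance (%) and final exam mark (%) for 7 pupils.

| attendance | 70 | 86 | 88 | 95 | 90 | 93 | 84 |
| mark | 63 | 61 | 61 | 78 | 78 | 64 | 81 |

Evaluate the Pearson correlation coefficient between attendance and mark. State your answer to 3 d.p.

n = 7, Σx = 606, Σy = 486, Σx² = 52870, Σy² = 34236, Σxy = 42210
nΣxy − ΣxΣy = 295470 − 294516 = 954
nΣx² − (Σx)² = 370090 − 367236 = 2854; nΣy² − (Σy)² = 239652 − 236196 = 3456
r = 954 / √(2854 × 3456) = 954 / 3140.6089 ≈ 0.304

0.304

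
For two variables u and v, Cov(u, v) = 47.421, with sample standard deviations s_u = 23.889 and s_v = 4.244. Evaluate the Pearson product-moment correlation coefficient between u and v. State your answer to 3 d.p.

0.468

r = Cov(u,v) / (s_u · s_v) = 47.421 / (23.889 × 4.244)
  = 47.421 / 101.3849 ≈ 0.468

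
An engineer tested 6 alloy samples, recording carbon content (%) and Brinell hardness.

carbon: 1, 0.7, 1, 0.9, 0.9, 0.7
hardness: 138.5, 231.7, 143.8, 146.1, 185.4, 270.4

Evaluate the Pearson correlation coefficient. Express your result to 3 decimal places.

-0.940

n = 6, Σx = 5.2, Σy = 1115.9, Σx² = 4.6, Σy² = 222380.11, Σxy = 932.12
nΣxy − ΣxΣy = 5592.72 − 5802.68 = -209.96
nΣx² − (Σx)² = 27.6 − 27.04 = 0.56; nΣy² − (Σy)² = 1334280.66 − 1245232.81 = 89047.85
r = -209.96 / √(0.56 × 89047.85) = -209.96 / 223.3087 ≈ -0.940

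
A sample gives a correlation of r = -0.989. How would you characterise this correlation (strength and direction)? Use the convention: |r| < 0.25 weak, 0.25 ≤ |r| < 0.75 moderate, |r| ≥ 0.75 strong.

r = -0.989 < 0 so the relationship is negative.
|r| = 0.989, which falls in the strong range.

strong negative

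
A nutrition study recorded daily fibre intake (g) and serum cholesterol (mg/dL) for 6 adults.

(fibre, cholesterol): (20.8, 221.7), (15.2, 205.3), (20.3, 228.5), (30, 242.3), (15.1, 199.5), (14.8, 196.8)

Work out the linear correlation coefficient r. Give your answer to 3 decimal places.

n = 6, Σx = 116.2, Σy = 1294.1, Σx² = 2422.82, Σy² = 280751.01, Σxy = 25564.56
nΣxy − ΣxΣy = 153387.36 − 150374.42 = 3012.94
nΣx² − (Σx)² = 14536.92 − 13502.44 = 1034.48; nΣy² − (Σy)² = 1684506.06 − 1674694.81 = 9811.25
r = 3012.94 / √(1034.48 × 9811.25) = 3012.94 / 3185.8346 ≈ 0.946

0.946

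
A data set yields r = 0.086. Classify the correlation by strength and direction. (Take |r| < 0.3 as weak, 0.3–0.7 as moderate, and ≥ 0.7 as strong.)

r = 0.086 > 0 so the relationship is positive.
|r| = 0.086, which falls in the weak range.

weak positive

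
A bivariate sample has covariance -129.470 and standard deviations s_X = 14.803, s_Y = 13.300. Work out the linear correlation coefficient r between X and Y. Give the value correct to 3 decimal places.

r = Cov(X,Y) / (s_X · s_Y) = -129.470 / (14.803 × 13.300)
  = -129.470 / 196.8799 ≈ -0.658

-0.658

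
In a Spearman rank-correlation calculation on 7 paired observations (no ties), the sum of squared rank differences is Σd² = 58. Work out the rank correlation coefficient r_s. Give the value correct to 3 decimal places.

ρ = 1 − 6Σd² / [n(n²−1)] = 1 − 6×58 / (7×48)
  = 1 − 348/336 = 1 − 1.0357 ≈ -0.036

-0.036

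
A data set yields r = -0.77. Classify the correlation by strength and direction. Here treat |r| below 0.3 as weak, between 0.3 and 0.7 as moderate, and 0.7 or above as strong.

r = -0.77 < 0 so the relationship is negative.
|r| = 0.77, which falls in the strong range.

strong negative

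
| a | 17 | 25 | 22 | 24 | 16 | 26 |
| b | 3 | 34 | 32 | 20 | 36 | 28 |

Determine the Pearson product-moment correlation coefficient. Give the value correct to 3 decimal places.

n = 6, Σa = 130, Σb = 153, Σa² = 2906, Σb² = 4669, Σab = 3389
nΣab − ΣaΣb = 20334 − 19890 = 444
nΣa² − (Σa)² = 17436 − 16900 = 536; nΣb² − (Σb)² = 28014 − 23409 = 4605
r = 444 / √(536 × 4605) = 444 / 1571.0761 ≈ 0.283

0.283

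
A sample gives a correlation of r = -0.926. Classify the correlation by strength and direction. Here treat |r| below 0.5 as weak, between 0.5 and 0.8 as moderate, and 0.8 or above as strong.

strong negative

r = -0.926 < 0 so the relationship is negative.
|r| = 0.926, which falls in the strong range.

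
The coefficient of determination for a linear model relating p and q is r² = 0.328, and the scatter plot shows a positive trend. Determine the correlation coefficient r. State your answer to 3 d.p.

0.573

|r| = √0.328 = 0.573
The association is positive, so r = 0.573.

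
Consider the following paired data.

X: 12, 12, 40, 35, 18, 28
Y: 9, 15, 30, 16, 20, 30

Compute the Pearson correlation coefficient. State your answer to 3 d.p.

0.683

n = 6, ΣX = 145, ΣY = 120, ΣX² = 4221, ΣY² = 2762, ΣXY = 3248
nΣXY − ΣXΣY = 19488 − 17400 = 2088
nΣX² − (ΣX)² = 25326 − 21025 = 4301; nΣY² − (ΣY)² = 16572 − 14400 = 2172
r = 2088 / √(4301 × 2172) = 2088 / 3056.4313 ≈ 0.683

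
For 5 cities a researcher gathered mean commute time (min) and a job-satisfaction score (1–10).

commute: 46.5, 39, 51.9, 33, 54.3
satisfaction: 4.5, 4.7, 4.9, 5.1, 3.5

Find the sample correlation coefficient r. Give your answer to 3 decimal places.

-0.674

n = 5, Σx = 224.7, Σy = 22.7, Σx² = 10414.35, Σy² = 104.61, Σxy = 1005.21
nΣxy − ΣxΣy = 5026.05 − 5100.69 = -74.64
nΣx² − (Σx)² = 52071.75 − 50490.09 = 1581.66; nΣy² − (Σy)² = 523.05 − 515.29 = 7.76
r = -74.64 / √(1581.66 × 7.76) = -74.64 / 110.7866 ≈ -0.674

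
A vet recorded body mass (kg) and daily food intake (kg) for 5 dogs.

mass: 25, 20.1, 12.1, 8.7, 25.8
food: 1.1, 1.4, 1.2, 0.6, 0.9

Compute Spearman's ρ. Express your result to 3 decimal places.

Rank mass: 4, 3, 2, 1, 5
Rank food: 3, 5, 4, 1, 2
d = rank(mass) − rank(food): 1, -2, -2, 0, 3; Σd² = 18
ρ = 1 − 6Σd² / [n(n²−1)] = 1 − 6×18 / (5×24) = 1 − 108/120 ≈ 0.100

0.100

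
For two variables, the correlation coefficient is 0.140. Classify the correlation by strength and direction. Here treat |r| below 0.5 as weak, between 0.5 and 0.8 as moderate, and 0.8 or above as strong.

r = 0.140 > 0 so the relationship is positive.
|r| = 0.140, which falls in the weak range.

weak positive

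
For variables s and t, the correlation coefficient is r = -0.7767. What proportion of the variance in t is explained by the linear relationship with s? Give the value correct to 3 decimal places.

r² = (-0.7767)² = 0.603

0.603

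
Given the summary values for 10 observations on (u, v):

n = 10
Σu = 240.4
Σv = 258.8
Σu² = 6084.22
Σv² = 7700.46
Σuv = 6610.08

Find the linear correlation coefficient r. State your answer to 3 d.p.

r = (nΣuv − ΣuΣv) / √[(nΣu² − (Σu)²)(nΣv² − (Σv)²)]
Numerator: 10×6610.08 − 240.4×258.8 = 3885.28
Denominator: √[(60842.2 − 57792.16)(77004.6 − 66977.44)] = √[3050.04 × 10027.16] = 5530.2115
r = 3885.28 / 5530.2115 ≈ 0.703

0.703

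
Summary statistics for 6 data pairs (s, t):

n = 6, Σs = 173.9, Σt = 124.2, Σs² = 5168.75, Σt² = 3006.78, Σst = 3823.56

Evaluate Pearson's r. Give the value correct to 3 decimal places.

0.946

r = (nΣst − ΣsΣt) / √[(nΣs² − (Σs)²)(nΣt² − (Σt)²)]
Numerator: 6×3823.56 − 173.9×124.2 = 1342.98
Denominator: √[(31012.5 − 30241.21)(18040.68 − 15425.64)] = √[771.29 × 2615.04] = 1420.1951
r = 1342.98 / 1420.1951 ≈ 0.946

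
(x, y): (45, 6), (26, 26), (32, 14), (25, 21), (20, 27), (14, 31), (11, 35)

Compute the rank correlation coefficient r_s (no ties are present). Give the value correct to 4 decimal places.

-0.9643

Rank x: 7, 5, 6, 4, 3, 2, 1
Rank y: 1, 4, 2, 3, 5, 6, 7
d = rank(x) − rank(y): 6, 1, 4, 1, -2, -4, -6; Σd² = 110
ρ = 1 − 6Σd² / [n(n²−1)] = 1 − 6×110 / (7×48) = 1 − 660/336 ≈ -0.9643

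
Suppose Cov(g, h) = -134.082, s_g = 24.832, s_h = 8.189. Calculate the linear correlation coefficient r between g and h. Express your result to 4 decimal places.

-0.6594

r = Cov(g,h) / (s_g · s_h) = -134.082 / (24.832 × 8.189)
  = -134.082 / 203.3492 ≈ -0.6594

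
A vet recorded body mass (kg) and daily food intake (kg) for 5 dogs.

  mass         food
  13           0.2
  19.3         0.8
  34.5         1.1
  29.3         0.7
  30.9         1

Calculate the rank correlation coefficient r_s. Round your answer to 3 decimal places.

0.900

Rank mass: 1, 2, 5, 3, 4
Rank food: 1, 3, 5, 2, 4
d = rank(mass) − rank(food): 0, -1, 0, 1, 0; Σd² = 2
ρ = 1 − 6Σd² / [n(n²−1)] = 1 − 6×2 / (5×24) = 1 − 12/120 ≈ 0.900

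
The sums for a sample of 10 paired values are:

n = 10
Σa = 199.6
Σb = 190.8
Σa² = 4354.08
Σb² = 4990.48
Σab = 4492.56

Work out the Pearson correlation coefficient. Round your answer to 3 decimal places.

r = (nΣab − ΣaΣb) / √[(nΣa² − (Σa)²)(nΣb² − (Σb)²)]
Numerator: 10×4492.56 − 199.6×190.8 = 6841.92
Denominator: √[(43540.8 − 39840.16)(49904.8 − 36404.64)] = √[3700.64 × 13500.16] = 7068.1845
r = 6841.92 / 7068.1845 ≈ 0.968

0.968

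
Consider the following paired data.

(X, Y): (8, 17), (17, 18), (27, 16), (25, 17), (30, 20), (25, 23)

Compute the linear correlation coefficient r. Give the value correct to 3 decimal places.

0.305

n = 6, ΣX = 132, ΣY = 111, ΣX² = 3232, ΣY² = 2087, ΣXY = 2474
nΣXY − ΣXΣY = 14844 − 14652 = 192
nΣX² − (ΣX)² = 19392 − 17424 = 1968; nΣY² − (ΣY)² = 12522 − 12321 = 201
r = 192 / √(1968 × 201) = 192 / 628.9420 ≈ 0.305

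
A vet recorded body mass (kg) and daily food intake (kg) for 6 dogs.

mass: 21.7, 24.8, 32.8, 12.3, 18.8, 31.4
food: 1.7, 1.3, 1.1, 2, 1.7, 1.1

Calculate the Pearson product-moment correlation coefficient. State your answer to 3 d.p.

n = 6, Σx = 141.8, Σy = 8.9, Σx² = 3652.46, Σy² = 13.89, Σxy = 196.31
nΣxy − ΣxΣy = 1177.86 − 1262.02 = -84.16
nΣx² − (Σx)² = 21914.76 − 20107.24 = 1807.52; nΣy² − (Σy)² = 83.34 − 79.21 = 4.13
r = -84.16 / √(1807.52 × 4.13) = -84.16 / 86.4006 ≈ -0.974

-0.974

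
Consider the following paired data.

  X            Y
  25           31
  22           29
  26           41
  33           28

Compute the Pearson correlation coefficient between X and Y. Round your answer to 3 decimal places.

n = 4, ΣX = 106, ΣY = 129, ΣX² = 2874, ΣY² = 4267, ΣXY = 3403
nΣXY − ΣXΣY = 13612 − 13674 = -62
nΣX² − (ΣX)² = 11496 − 11236 = 260; nΣY² − (ΣY)² = 17068 − 16641 = 427
r = -62 / √(260 × 427) = -62 / 333.1966 ≈ -0.186

-0.186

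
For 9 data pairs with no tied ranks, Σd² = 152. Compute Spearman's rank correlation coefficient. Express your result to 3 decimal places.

ρ = 1 − 6Σd² / [n(n²−1)] = 1 − 6×152 / (9×80)
  = 1 − 912/720 = 1 − 1.2667 ≈ -0.267

-0.267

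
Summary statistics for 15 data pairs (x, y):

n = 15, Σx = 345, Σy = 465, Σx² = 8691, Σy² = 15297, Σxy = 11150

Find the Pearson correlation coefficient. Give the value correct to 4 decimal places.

r = (nΣxy − ΣxΣy) / √[(nΣx² − (Σx)²)(nΣy² − (Σy)²)]
Numerator: 15×11150 − 345×465 = 6825
Denominator: √[(130365 − 119025)(229455 − 216225)] = √[11340 × 13230] = 12248.5999
r = 6825 / 12248.5999 ≈ 0.5572

0.5572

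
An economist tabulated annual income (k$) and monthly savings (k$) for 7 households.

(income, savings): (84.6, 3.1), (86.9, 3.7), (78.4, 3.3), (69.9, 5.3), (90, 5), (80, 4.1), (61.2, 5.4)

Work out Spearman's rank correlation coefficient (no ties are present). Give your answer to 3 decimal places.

-0.464

Rank income: 5, 6, 3, 2, 7, 4, 1
Rank savings: 1, 3, 2, 6, 5, 4, 7
d = rank(income) − rank(savings): 4, 3, 1, -4, 2, 0, -6; Σd² = 82
ρ = 1 − 6Σd² / [n(n²−1)] = 1 − 6×82 / (7×48) = 1 − 492/336 ≈ -0.464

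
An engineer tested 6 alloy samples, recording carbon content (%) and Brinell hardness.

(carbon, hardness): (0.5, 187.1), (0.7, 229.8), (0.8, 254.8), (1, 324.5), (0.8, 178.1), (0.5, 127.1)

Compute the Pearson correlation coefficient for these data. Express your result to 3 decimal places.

0.841

n = 6, Σx = 4.3, Σy = 1301.4, Σx² = 3.27, Σy² = 305911.76, Σxy = 988.78
nΣxy − ΣxΣy = 5932.68 − 5596.02 = 336.66
nΣx² − (Σx)² = 19.62 − 18.49 = 1.13; nΣy² − (Σy)² = 1835470.56 − 1693641.96 = 141828.6
r = 336.66 / √(1.13 × 141828.6) = 336.66 / 400.3328 ≈ 0.841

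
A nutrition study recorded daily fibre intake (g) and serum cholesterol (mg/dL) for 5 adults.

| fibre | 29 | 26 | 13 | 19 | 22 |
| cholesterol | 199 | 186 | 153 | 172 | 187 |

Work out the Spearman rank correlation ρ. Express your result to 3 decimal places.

Rank fibre: 5, 4, 1, 2, 3
Rank cholesterol: 5, 3, 1, 2, 4
d = rank(fibre) − rank(cholesterol): 0, 1, 0, 0, -1; Σd² = 2
ρ = 1 − 6Σd² / [n(n²−1)] = 1 − 6×2 / (5×24) = 1 − 12/120 ≈ 0.900

0.900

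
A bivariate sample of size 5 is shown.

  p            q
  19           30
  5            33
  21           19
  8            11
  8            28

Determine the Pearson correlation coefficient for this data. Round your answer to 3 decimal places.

-0.115

n = 5, Σp = 61, Σq = 121, Σp² = 955, Σq² = 3255, Σpq = 1446
nΣpq − ΣpΣq = 7230 − 7381 = -151
nΣp² − (Σp)² = 4775 − 3721 = 1054; nΣq² − (Σq)² = 16275 − 14641 = 1634
r = -151 / √(1054 × 1634) = -151 / 1312.3399 ≈ -0.115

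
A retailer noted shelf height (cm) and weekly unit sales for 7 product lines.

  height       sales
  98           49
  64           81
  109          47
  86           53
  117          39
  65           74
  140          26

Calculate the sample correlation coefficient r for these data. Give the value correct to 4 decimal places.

-0.9753

n = 7, Σx = 679, Σy = 369, Σx² = 70491, Σy² = 21653, Σxy = 32680
nΣxy − ΣxΣy = 228760 − 250551 = -21791
nΣx² − (Σx)² = 493437 − 461041 = 32396; nΣy² − (Σy)² = 151571 − 136161 = 15410
r = -21791 / √(32396 × 15410) = -21791 / 22343.2844 ≈ -0.9753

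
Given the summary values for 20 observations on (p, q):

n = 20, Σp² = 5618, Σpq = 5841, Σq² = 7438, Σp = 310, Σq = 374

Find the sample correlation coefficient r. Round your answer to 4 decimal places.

r = (nΣpq − ΣpΣq) / √[(nΣp² − (Σp)²)(nΣq² − (Σq)²)]
Numerator: 20×5841 − 310×374 = 880
Denominator: √[(112360 − 96100)(148760 − 139876)] = √[16260 × 8884] = 12018.8951
r = 880 / 12018.8951 ≈ 0.0732

0.0732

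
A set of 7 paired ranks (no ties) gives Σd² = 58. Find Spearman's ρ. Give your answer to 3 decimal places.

-0.036

ρ = 1 − 6Σd² / [n(n²−1)] = 1 − 6×58 / (7×48)
  = 1 − 348/336 = 1 − 1.0357 ≈ -0.036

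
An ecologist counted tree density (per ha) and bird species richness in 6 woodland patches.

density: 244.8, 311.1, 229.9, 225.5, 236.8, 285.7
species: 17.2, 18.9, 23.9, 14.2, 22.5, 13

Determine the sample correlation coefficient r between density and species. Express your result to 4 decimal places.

-0.2820

n = 6, Σx = 1533.8, Σy = 109.7, Σx² = 398113.24, Σy² = 2101.15, Σxy = 27829.16
nΣxy − ΣxΣy = 166974.96 − 168257.86 = -1282.9
nΣx² − (Σx)² = 2388679.44 − 2352542.44 = 36137; nΣy² − (Σy)² = 12606.9 − 12034.09 = 572.81
r = -1282.9 / √(36137 × 572.81) = -1282.9 / 4549.6852 ≈ -0.2820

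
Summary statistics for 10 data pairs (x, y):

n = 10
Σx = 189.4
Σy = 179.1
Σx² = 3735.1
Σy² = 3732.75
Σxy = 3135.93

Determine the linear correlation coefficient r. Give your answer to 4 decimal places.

r = (nΣxy − ΣxΣy) / √[(nΣx² − (Σx)²)(nΣy² − (Σy)²)]
Numerator: 10×3135.93 − 189.4×179.1 = -2562.24
Denominator: √[(37351 − 35872.36)(37327.5 − 32076.81)] = √[1478.64 × 5250.69] = 2786.3740
r = -2562.24 / 2786.3740 ≈ -0.9196

-0.9196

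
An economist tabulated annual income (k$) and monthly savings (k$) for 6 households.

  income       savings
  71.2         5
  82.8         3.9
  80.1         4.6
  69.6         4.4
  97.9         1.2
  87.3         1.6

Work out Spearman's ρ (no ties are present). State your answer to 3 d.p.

-0.829

Rank income: 2, 4, 3, 1, 6, 5
Rank savings: 6, 3, 5, 4, 1, 2
d = rank(income) − rank(savings): -4, 1, -2, -3, 5, 3; Σd² = 64
ρ = 1 − 6Σd² / [n(n²−1)] = 1 − 6×64 / (6×35) = 1 − 384/210 ≈ -0.829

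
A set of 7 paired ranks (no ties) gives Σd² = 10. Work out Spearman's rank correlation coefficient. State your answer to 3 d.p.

ρ = 1 − 6Σd² / [n(n²−1)] = 1 − 6×10 / (7×48)
  = 1 − 60/336 = 1 − 0.1786 ≈ 0.821

0.821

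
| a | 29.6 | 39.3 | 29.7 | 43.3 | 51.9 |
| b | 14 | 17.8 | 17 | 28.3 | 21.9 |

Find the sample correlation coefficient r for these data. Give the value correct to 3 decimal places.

0.685

n = 5, Σa = 193.8, Σb = 99, Σa² = 7871.24, Σb² = 2082.34, Σab = 3980.84
nΣab − ΣaΣb = 19904.2 − 19186.2 = 718
nΣa² − (Σa)² = 39356.2 − 37558.44 = 1797.76; nΣb² − (Σb)² = 10411.7 − 9801 = 610.7
r = 718 / √(1797.76 × 610.7) = 718 / 1047.8034 ≈ 0.685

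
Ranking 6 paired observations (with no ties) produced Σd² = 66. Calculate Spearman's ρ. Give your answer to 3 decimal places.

-0.886

ρ = 1 − 6Σd² / [n(n²−1)] = 1 − 6×66 / (6×35)
  = 1 − 396/210 = 1 − 1.8857 ≈ -0.886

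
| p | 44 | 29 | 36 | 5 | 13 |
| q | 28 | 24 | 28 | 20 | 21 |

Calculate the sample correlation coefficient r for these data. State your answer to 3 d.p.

n = 5, Σp = 127, Σq = 121, Σp² = 4267, Σq² = 2985, Σpq = 3309
nΣpq − ΣpΣq = 16545 − 15367 = 1178
nΣp² − (Σp)² = 21335 − 16129 = 5206; nΣq² − (Σq)² = 14925 − 14641 = 284
r = 1178 / √(5206 × 284) = 1178 / 1215.9375 ≈ 0.969

0.969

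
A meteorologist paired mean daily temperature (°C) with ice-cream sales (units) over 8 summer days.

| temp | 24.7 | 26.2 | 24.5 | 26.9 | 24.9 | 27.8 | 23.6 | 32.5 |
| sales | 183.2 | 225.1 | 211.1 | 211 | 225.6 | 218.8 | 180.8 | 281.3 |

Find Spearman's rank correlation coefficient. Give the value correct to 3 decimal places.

Rank temp: 3, 5, 2, 6, 4, 7, 1, 8
Rank sales: 2, 6, 4, 3, 7, 5, 1, 8
d = rank(temp) − rank(sales): 1, -1, -2, 3, -3, 2, 0, 0; Σd² = 28
ρ = 1 − 6Σd² / [n(n²−1)] = 1 − 6×28 / (8×63) = 1 − 168/504 ≈ 0.667

0.667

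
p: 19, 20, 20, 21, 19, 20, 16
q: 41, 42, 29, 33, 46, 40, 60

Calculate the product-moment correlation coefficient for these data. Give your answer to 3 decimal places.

n = 7, Σp = 135, Σq = 291, Σp² = 2619, Σq² = 12691, Σpq = 5526
nΣpq − ΣpΣq = 38682 − 39285 = -603
nΣp² − (Σp)² = 18333 − 18225 = 108; nΣq² − (Σq)² = 88837 − 84681 = 4156
r = -603 / √(108 × 4156) = -603 / 669.9612 ≈ -0.900

-0.900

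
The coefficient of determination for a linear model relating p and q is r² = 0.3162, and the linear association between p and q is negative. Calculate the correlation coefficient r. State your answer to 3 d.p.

-0.562

|r| = √0.3162 = 0.562
The association is negative, so r = −0.562.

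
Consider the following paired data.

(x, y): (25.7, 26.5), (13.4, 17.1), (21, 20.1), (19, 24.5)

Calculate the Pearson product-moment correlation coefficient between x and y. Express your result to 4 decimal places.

0.8264

n = 4, Σx = 79.1, Σy = 88.2, Σx² = 1642.05, Σy² = 1998.92, Σxy = 1797.79
nΣxy − ΣxΣy = 7191.16 − 6976.62 = 214.54
nΣx² − (Σx)² = 6568.2 − 6256.81 = 311.39; nΣy² − (Σy)² = 7995.68 − 7779.24 = 216.44
r = 214.54 / √(311.39 × 216.44) = 214.54 / 259.6098 ≈ 0.8264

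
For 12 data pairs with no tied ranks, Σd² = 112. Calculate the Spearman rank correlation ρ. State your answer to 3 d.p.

0.608

ρ = 1 − 6Σd² / [n(n²−1)] = 1 − 6×112 / (12×143)
  = 1 − 672/1716 = 1 − 0.3916 ≈ 0.608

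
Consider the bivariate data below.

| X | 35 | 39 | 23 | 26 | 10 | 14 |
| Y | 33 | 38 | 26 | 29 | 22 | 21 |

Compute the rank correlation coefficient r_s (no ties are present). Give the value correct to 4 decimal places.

Rank X: 5, 6, 3, 4, 1, 2
Rank Y: 5, 6, 3, 4, 2, 1
d = rank(X) − rank(Y): 0, 0, 0, 0, -1, 1; Σd² = 2
ρ = 1 − 6Σd² / [n(n²−1)] = 1 − 6×2 / (6×35) = 1 − 12/210 ≈ 0.9429

0.9429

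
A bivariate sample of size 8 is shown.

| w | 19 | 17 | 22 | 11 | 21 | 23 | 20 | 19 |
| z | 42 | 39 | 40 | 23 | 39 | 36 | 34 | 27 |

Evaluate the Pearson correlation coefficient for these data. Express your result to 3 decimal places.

n = 8, Σw = 152, Σz = 280, Σw² = 2986, Σz² = 10116, Σwz = 5434
nΣwz − ΣwΣz = 43472 − 42560 = 912
nΣw² − (Σw)² = 23888 − 23104 = 784; nΣz² − (Σz)² = 80928 − 78400 = 2528
r = 912 / √(784 × 2528) = 912 / 1407.8182 ≈ 0.648

0.648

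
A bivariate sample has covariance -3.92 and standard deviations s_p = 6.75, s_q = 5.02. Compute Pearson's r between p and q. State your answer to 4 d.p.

-0.1157

r = Cov(p,q) / (s_p · s_q) = -3.92 / (6.75 × 5.02)
  = -3.92 / 33.8850 ≈ -0.1157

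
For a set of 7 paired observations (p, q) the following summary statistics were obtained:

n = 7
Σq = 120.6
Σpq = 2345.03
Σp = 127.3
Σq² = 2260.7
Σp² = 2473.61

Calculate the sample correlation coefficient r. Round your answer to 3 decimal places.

0.891

r = (nΣpq − ΣpΣq) / √[(nΣp² − (Σp)²)(nΣq² − (Σq)²)]
Numerator: 7×2345.03 − 127.3×120.6 = 1062.83
Denominator: √[(17315.27 − 16205.29)(15824.9 − 14544.36)] = √[1109.98 × 1280.54] = 1192.2138
r = 1062.83 / 1192.2138 ≈ 0.891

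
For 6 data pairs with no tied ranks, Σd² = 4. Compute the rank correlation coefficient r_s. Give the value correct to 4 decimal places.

0.8857

ρ = 1 − 6Σd² / [n(n²−1)] = 1 − 6×4 / (6×35)
  = 1 − 24/210 = 1 − 0.11429 ≈ 0.8857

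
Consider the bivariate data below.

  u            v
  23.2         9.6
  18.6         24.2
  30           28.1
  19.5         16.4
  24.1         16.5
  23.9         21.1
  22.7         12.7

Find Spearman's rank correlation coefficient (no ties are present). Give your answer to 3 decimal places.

0.286

Rank u: 4, 1, 7, 2, 6, 5, 3
Rank v: 1, 6, 7, 3, 4, 5, 2
d = rank(u) − rank(v): 3, -5, 0, -1, 2, 0, 1; Σd² = 40
ρ = 1 − 6Σd² / [n(n²−1)] = 1 − 6×40 / (7×48) = 1 − 240/336 ≈ 0.286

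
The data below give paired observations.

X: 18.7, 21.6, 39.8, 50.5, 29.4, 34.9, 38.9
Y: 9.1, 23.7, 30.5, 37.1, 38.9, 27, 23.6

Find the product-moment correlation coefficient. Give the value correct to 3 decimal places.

n = 7, ΣX = 233.8, ΣY = 189.9, ΣX² = 8546.12, ΣY² = 5750.33, ΣXY = 6773.54
nΣXY − ΣXΣY = 47414.78 − 44398.62 = 3016.16
nΣX² − (ΣX)² = 59822.84 − 54662.44 = 5160.4; nΣY² − (ΣY)² = 40252.31 − 36062.01 = 4190.3
r = 3016.16 / √(5160.4 × 4190.3) = 3016.16 / 4650.1209 ≈ 0.649

0.649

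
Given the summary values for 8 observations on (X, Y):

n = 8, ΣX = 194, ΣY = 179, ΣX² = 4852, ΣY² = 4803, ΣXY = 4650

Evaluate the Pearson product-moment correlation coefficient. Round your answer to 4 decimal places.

r = (nΣXY − ΣXΣY) / √[(nΣX² − (ΣX)²)(nΣY² − (ΣY)²)]
Numerator: 8×4650 − 194×179 = 2474
Denominator: √[(38816 − 37636)(38424 − 32041)] = √[1180 × 6383] = 2744.4380
r = 2474 / 2744.4380 ≈ 0.9015

0.9015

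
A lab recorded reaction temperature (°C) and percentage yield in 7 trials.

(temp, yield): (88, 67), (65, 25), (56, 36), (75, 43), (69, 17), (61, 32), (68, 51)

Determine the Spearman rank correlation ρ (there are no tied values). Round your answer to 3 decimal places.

Rank temp: 7, 3, 1, 6, 5, 2, 4
Rank yield: 7, 2, 4, 5, 1, 3, 6
d = rank(temp) − rank(yield): 0, 1, -3, 1, 4, -1, -2; Σd² = 32
ρ = 1 − 6Σd² / [n(n²−1)] = 1 − 6×32 / (7×48) = 1 − 192/336 ≈ 0.429

0.429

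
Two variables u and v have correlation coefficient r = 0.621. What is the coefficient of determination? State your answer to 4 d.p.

0.3856

r² = (0.621)² = 0.3856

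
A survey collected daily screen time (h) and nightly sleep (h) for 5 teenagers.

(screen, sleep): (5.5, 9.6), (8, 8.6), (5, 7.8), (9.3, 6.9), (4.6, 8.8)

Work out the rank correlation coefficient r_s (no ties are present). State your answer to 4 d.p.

Rank screen: 3, 4, 2, 5, 1
Rank sleep: 5, 3, 2, 1, 4
d = rank(screen) − rank(sleep): -2, 1, 0, 4, -3; Σd² = 30
ρ = 1 − 6Σd² / [n(n²−1)] = 1 − 6×30 / (5×24) = 1 − 180/120 ≈ -0.5000

-0.5000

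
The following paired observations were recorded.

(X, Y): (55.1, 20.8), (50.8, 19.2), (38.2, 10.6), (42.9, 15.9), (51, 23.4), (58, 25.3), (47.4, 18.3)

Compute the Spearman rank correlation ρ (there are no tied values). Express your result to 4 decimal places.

Rank X: 6, 4, 1, 2, 5, 7, 3
Rank Y: 5, 4, 1, 2, 6, 7, 3
d = rank(X) − rank(Y): 1, 0, 0, 0, -1, 0, 0; Σd² = 2
ρ = 1 − 6Σd² / [n(n²−1)] = 1 − 6×2 / (7×48) = 1 − 12/336 ≈ 0.9643

0.9643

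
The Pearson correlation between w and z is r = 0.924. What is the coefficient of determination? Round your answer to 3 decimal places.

0.854

r² = (0.924)² = 0.854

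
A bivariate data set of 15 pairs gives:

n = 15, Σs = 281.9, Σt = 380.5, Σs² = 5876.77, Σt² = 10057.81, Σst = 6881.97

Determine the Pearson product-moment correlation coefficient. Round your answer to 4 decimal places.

-0.5548

r = (nΣst − ΣsΣt) / √[(nΣs² − (Σs)²)(nΣt² − (Σt)²)]
Numerator: 15×6881.97 − 281.9×380.5 = -4033.4
Denominator: √[(88151.55 − 79467.61)(150867.15 − 144780.25)] = √[8683.94 × 6086.9] = 7270.3696
r = -4033.4 / 7270.3696 ≈ -0.5548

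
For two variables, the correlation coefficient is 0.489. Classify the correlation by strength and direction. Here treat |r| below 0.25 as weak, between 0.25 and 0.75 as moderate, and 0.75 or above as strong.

moderate positive

r = 0.489 > 0 so the relationship is positive.
|r| = 0.489, which falls in the moderate range.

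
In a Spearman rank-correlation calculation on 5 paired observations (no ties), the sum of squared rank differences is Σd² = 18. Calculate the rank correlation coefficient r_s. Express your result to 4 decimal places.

ρ = 1 − 6Σd² / [n(n²−1)] = 1 − 6×18 / (5×24)
  = 1 − 108/120 = 1 − 0.90000 ≈ 0.1000

0.1000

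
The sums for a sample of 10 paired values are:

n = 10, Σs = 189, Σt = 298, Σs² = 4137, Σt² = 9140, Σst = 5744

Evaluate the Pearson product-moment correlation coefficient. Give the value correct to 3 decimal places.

0.292

r = (nΣst − ΣsΣt) / √[(nΣs² − (Σs)²)(nΣt² − (Σt)²)]
Numerator: 10×5744 − 189×298 = 1118
Denominator: √[(41370 − 35721)(91400 − 88804)] = √[5649 × 2596] = 3829.4652
r = 1118 / 3829.4652 ≈ 0.292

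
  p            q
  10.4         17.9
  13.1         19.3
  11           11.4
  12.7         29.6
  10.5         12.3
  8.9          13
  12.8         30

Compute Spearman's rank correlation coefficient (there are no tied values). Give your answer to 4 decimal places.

Rank p: 2, 7, 4, 5, 3, 1, 6
Rank q: 4, 5, 1, 6, 2, 3, 7
d = rank(p) − rank(q): -2, 2, 3, -1, 1, -2, -1; Σd² = 24
ρ = 1 − 6Σd² / [n(n²−1)] = 1 − 6×24 / (7×48) = 1 − 144/336 ≈ 0.5714

0.5714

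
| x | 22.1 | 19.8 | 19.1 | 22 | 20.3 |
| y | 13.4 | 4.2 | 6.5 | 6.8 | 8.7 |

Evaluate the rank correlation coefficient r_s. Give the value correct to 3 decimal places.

Rank x: 5, 2, 1, 4, 3
Rank y: 5, 1, 2, 3, 4
d = rank(x) − rank(y): 0, 1, -1, 1, -1; Σd² = 4
ρ = 1 − 6Σd² / [n(n²−1)] = 1 − 6×4 / (5×24) = 1 − 24/120 ≈ 0.800

0.800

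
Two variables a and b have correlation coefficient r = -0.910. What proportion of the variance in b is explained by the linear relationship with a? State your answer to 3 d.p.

r² = (-0.910)² = 0.828

0.828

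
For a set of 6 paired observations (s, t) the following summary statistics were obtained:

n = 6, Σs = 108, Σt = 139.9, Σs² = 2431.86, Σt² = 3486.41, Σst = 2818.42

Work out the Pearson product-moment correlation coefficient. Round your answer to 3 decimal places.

r = (nΣst − ΣsΣt) / √[(nΣs² − (Σs)²)(nΣt² − (Σt)²)]
Numerator: 6×2818.42 − 108×139.9 = 1801.32
Denominator: √[(14591.16 − 11664)(20918.46 − 19572.01)] = √[2927.16 × 1346.45] = 1985.2644
r = 1801.32 / 1985.2644 ≈ 0.907

0.907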